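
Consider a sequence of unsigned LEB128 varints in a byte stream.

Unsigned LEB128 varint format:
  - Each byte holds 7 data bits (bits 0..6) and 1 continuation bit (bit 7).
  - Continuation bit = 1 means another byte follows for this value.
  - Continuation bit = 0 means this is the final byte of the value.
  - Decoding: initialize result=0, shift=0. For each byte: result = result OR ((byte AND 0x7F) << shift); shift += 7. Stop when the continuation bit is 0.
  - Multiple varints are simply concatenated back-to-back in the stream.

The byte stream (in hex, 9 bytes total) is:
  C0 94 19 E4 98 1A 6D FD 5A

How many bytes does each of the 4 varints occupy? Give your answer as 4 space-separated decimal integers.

  byte[0]=0xC0 cont=1 payload=0x40=64: acc |= 64<<0 -> acc=64 shift=7
  byte[1]=0x94 cont=1 payload=0x14=20: acc |= 20<<7 -> acc=2624 shift=14
  byte[2]=0x19 cont=0 payload=0x19=25: acc |= 25<<14 -> acc=412224 shift=21 [end]
Varint 1: bytes[0:3] = C0 94 19 -> value 412224 (3 byte(s))
  byte[3]=0xE4 cont=1 payload=0x64=100: acc |= 100<<0 -> acc=100 shift=7
  byte[4]=0x98 cont=1 payload=0x18=24: acc |= 24<<7 -> acc=3172 shift=14
  byte[5]=0x1A cont=0 payload=0x1A=26: acc |= 26<<14 -> acc=429156 shift=21 [end]
Varint 2: bytes[3:6] = E4 98 1A -> value 429156 (3 byte(s))
  byte[6]=0x6D cont=0 payload=0x6D=109: acc |= 109<<0 -> acc=109 shift=7 [end]
Varint 3: bytes[6:7] = 6D -> value 109 (1 byte(s))
  byte[7]=0xFD cont=1 payload=0x7D=125: acc |= 125<<0 -> acc=125 shift=7
  byte[8]=0x5A cont=0 payload=0x5A=90: acc |= 90<<7 -> acc=11645 shift=14 [end]
Varint 4: bytes[7:9] = FD 5A -> value 11645 (2 byte(s))

Answer: 3 3 1 2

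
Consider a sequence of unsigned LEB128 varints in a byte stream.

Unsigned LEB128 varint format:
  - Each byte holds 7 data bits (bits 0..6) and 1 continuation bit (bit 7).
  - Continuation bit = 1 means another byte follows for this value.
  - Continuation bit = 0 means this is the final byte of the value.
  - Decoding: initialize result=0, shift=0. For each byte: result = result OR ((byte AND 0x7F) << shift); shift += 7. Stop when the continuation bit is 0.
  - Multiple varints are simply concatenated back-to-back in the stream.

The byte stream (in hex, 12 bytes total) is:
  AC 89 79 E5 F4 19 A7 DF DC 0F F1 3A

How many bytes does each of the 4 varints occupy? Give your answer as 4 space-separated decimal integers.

  byte[0]=0xAC cont=1 payload=0x2C=44: acc |= 44<<0 -> acc=44 shift=7
  byte[1]=0x89 cont=1 payload=0x09=9: acc |= 9<<7 -> acc=1196 shift=14
  byte[2]=0x79 cont=0 payload=0x79=121: acc |= 121<<14 -> acc=1983660 shift=21 [end]
Varint 1: bytes[0:3] = AC 89 79 -> value 1983660 (3 byte(s))
  byte[3]=0xE5 cont=1 payload=0x65=101: acc |= 101<<0 -> acc=101 shift=7
  byte[4]=0xF4 cont=1 payload=0x74=116: acc |= 116<<7 -> acc=14949 shift=14
  byte[5]=0x19 cont=0 payload=0x19=25: acc |= 25<<14 -> acc=424549 shift=21 [end]
Varint 2: bytes[3:6] = E5 F4 19 -> value 424549 (3 byte(s))
  byte[6]=0xA7 cont=1 payload=0x27=39: acc |= 39<<0 -> acc=39 shift=7
  byte[7]=0xDF cont=1 payload=0x5F=95: acc |= 95<<7 -> acc=12199 shift=14
  byte[8]=0xDC cont=1 payload=0x5C=92: acc |= 92<<14 -> acc=1519527 shift=21
  byte[9]=0x0F cont=0 payload=0x0F=15: acc |= 15<<21 -> acc=32976807 shift=28 [end]
Varint 3: bytes[6:10] = A7 DF DC 0F -> value 32976807 (4 byte(s))
  byte[10]=0xF1 cont=1 payload=0x71=113: acc |= 113<<0 -> acc=113 shift=7
  byte[11]=0x3A cont=0 payload=0x3A=58: acc |= 58<<7 -> acc=7537 shift=14 [end]
Varint 4: bytes[10:12] = F1 3A -> value 7537 (2 byte(s))

Answer: 3 3 4 2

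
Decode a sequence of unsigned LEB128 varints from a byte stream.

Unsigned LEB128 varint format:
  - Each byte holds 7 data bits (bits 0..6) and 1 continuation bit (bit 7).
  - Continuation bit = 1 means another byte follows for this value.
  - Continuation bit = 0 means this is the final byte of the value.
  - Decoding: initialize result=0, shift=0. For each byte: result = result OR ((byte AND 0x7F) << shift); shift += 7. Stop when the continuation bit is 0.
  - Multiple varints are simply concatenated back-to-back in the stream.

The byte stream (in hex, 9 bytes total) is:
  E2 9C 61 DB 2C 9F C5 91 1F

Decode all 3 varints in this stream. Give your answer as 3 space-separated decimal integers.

  byte[0]=0xE2 cont=1 payload=0x62=98: acc |= 98<<0 -> acc=98 shift=7
  byte[1]=0x9C cont=1 payload=0x1C=28: acc |= 28<<7 -> acc=3682 shift=14
  byte[2]=0x61 cont=0 payload=0x61=97: acc |= 97<<14 -> acc=1592930 shift=21 [end]
Varint 1: bytes[0:3] = E2 9C 61 -> value 1592930 (3 byte(s))
  byte[3]=0xDB cont=1 payload=0x5B=91: acc |= 91<<0 -> acc=91 shift=7
  byte[4]=0x2C cont=0 payload=0x2C=44: acc |= 44<<7 -> acc=5723 shift=14 [end]
Varint 2: bytes[3:5] = DB 2C -> value 5723 (2 byte(s))
  byte[5]=0x9F cont=1 payload=0x1F=31: acc |= 31<<0 -> acc=31 shift=7
  byte[6]=0xC5 cont=1 payload=0x45=69: acc |= 69<<7 -> acc=8863 shift=14
  byte[7]=0x91 cont=1 payload=0x11=17: acc |= 17<<14 -> acc=287391 shift=21
  byte[8]=0x1F cont=0 payload=0x1F=31: acc |= 31<<21 -> acc=65299103 shift=28 [end]
Varint 3: bytes[5:9] = 9F C5 91 1F -> value 65299103 (4 byte(s))

Answer: 1592930 5723 65299103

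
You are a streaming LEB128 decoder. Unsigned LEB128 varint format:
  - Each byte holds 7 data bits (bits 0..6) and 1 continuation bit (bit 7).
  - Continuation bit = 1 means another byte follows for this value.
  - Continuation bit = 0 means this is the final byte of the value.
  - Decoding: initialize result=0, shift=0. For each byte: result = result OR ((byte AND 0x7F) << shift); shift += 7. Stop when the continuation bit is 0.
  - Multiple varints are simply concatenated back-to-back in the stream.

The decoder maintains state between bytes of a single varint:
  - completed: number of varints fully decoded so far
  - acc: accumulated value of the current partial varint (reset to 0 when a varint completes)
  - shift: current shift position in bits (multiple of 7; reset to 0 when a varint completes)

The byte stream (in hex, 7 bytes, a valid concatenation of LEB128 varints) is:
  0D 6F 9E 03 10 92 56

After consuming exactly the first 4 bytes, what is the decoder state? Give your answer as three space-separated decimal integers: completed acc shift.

byte[0]=0x0D cont=0 payload=0x0D: varint #1 complete (value=13); reset -> completed=1 acc=0 shift=0
byte[1]=0x6F cont=0 payload=0x6F: varint #2 complete (value=111); reset -> completed=2 acc=0 shift=0
byte[2]=0x9E cont=1 payload=0x1E: acc |= 30<<0 -> completed=2 acc=30 shift=7
byte[3]=0x03 cont=0 payload=0x03: varint #3 complete (value=414); reset -> completed=3 acc=0 shift=0

Answer: 3 0 0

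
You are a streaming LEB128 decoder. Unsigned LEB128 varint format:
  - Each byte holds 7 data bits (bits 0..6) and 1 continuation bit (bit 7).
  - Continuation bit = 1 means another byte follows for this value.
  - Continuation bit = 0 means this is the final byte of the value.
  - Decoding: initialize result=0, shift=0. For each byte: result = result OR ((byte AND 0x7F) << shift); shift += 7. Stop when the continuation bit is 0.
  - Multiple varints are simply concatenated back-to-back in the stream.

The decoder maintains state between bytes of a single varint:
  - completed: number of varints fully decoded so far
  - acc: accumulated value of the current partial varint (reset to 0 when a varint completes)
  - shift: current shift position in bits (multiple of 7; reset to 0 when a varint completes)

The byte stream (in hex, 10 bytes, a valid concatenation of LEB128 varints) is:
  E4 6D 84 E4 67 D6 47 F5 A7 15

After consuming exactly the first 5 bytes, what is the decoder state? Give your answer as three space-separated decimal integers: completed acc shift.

Answer: 2 0 0

Derivation:
byte[0]=0xE4 cont=1 payload=0x64: acc |= 100<<0 -> completed=0 acc=100 shift=7
byte[1]=0x6D cont=0 payload=0x6D: varint #1 complete (value=14052); reset -> completed=1 acc=0 shift=0
byte[2]=0x84 cont=1 payload=0x04: acc |= 4<<0 -> completed=1 acc=4 shift=7
byte[3]=0xE4 cont=1 payload=0x64: acc |= 100<<7 -> completed=1 acc=12804 shift=14
byte[4]=0x67 cont=0 payload=0x67: varint #2 complete (value=1700356); reset -> completed=2 acc=0 shift=0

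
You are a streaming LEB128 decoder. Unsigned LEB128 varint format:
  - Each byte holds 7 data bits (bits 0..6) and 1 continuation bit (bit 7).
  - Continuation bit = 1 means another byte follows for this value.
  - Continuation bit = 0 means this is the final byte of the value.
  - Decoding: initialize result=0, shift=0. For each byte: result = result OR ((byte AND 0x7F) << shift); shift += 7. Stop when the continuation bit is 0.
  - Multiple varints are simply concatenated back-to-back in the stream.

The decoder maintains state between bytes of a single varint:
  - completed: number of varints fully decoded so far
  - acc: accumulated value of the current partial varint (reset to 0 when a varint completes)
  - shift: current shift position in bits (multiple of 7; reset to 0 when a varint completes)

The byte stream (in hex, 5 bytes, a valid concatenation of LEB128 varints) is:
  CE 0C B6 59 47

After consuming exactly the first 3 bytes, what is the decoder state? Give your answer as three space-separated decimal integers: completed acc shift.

byte[0]=0xCE cont=1 payload=0x4E: acc |= 78<<0 -> completed=0 acc=78 shift=7
byte[1]=0x0C cont=0 payload=0x0C: varint #1 complete (value=1614); reset -> completed=1 acc=0 shift=0
byte[2]=0xB6 cont=1 payload=0x36: acc |= 54<<0 -> completed=1 acc=54 shift=7

Answer: 1 54 7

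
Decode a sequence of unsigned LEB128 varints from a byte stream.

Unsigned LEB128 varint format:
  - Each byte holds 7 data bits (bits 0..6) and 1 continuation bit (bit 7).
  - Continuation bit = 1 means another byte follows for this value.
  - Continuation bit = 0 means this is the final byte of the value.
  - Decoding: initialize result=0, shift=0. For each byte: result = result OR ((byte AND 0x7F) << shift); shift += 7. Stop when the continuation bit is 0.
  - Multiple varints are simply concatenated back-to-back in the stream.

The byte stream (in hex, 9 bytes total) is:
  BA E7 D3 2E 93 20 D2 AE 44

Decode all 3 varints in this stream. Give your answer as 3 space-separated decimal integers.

  byte[0]=0xBA cont=1 payload=0x3A=58: acc |= 58<<0 -> acc=58 shift=7
  byte[1]=0xE7 cont=1 payload=0x67=103: acc |= 103<<7 -> acc=13242 shift=14
  byte[2]=0xD3 cont=1 payload=0x53=83: acc |= 83<<14 -> acc=1373114 shift=21
  byte[3]=0x2E cont=0 payload=0x2E=46: acc |= 46<<21 -> acc=97842106 shift=28 [end]
Varint 1: bytes[0:4] = BA E7 D3 2E -> value 97842106 (4 byte(s))
  byte[4]=0x93 cont=1 payload=0x13=19: acc |= 19<<0 -> acc=19 shift=7
  byte[5]=0x20 cont=0 payload=0x20=32: acc |= 32<<7 -> acc=4115 shift=14 [end]
Varint 2: bytes[4:6] = 93 20 -> value 4115 (2 byte(s))
  byte[6]=0xD2 cont=1 payload=0x52=82: acc |= 82<<0 -> acc=82 shift=7
  byte[7]=0xAE cont=1 payload=0x2E=46: acc |= 46<<7 -> acc=5970 shift=14
  byte[8]=0x44 cont=0 payload=0x44=68: acc |= 68<<14 -> acc=1120082 shift=21 [end]
Varint 3: bytes[6:9] = D2 AE 44 -> value 1120082 (3 byte(s))

Answer: 97842106 4115 1120082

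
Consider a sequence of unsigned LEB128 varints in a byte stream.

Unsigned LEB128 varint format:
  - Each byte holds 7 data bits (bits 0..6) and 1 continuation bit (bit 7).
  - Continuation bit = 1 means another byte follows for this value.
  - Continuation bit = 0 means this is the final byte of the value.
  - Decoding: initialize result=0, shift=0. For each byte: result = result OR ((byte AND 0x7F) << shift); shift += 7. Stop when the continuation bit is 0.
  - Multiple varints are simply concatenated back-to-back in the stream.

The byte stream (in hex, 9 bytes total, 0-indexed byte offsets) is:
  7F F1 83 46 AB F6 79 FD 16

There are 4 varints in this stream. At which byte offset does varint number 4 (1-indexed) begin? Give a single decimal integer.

  byte[0]=0x7F cont=0 payload=0x7F=127: acc |= 127<<0 -> acc=127 shift=7 [end]
Varint 1: bytes[0:1] = 7F -> value 127 (1 byte(s))
  byte[1]=0xF1 cont=1 payload=0x71=113: acc |= 113<<0 -> acc=113 shift=7
  byte[2]=0x83 cont=1 payload=0x03=3: acc |= 3<<7 -> acc=497 shift=14
  byte[3]=0x46 cont=0 payload=0x46=70: acc |= 70<<14 -> acc=1147377 shift=21 [end]
Varint 2: bytes[1:4] = F1 83 46 -> value 1147377 (3 byte(s))
  byte[4]=0xAB cont=1 payload=0x2B=43: acc |= 43<<0 -> acc=43 shift=7
  byte[5]=0xF6 cont=1 payload=0x76=118: acc |= 118<<7 -> acc=15147 shift=14
  byte[6]=0x79 cont=0 payload=0x79=121: acc |= 121<<14 -> acc=1997611 shift=21 [end]
Varint 3: bytes[4:7] = AB F6 79 -> value 1997611 (3 byte(s))
  byte[7]=0xFD cont=1 payload=0x7D=125: acc |= 125<<0 -> acc=125 shift=7
  byte[8]=0x16 cont=0 payload=0x16=22: acc |= 22<<7 -> acc=2941 shift=14 [end]
Varint 4: bytes[7:9] = FD 16 -> value 2941 (2 byte(s))

Answer: 7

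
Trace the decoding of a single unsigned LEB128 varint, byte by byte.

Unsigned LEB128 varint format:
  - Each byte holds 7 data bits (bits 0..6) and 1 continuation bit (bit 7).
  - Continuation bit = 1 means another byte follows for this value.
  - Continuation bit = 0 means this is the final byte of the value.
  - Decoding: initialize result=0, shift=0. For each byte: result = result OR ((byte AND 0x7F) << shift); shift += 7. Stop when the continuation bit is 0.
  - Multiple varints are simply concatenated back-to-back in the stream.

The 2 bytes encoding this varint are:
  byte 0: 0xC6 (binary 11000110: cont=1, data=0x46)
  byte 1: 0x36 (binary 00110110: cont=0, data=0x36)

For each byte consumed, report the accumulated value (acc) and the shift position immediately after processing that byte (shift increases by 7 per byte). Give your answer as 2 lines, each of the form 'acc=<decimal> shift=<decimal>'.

byte 0=0xC6: payload=0x46=70, contrib = 70<<0 = 70; acc -> 70, shift -> 7
byte 1=0x36: payload=0x36=54, contrib = 54<<7 = 6912; acc -> 6982, shift -> 14

Answer: acc=70 shift=7
acc=6982 shift=14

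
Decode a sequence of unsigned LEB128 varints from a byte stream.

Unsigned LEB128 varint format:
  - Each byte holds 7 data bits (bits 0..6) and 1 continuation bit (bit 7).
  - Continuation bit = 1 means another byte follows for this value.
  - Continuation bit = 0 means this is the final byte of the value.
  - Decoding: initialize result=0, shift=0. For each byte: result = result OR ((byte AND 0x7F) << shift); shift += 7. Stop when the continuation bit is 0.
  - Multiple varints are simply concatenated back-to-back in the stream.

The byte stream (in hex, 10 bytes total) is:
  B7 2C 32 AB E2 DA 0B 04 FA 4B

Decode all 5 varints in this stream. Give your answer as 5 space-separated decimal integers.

  byte[0]=0xB7 cont=1 payload=0x37=55: acc |= 55<<0 -> acc=55 shift=7
  byte[1]=0x2C cont=0 payload=0x2C=44: acc |= 44<<7 -> acc=5687 shift=14 [end]
Varint 1: bytes[0:2] = B7 2C -> value 5687 (2 byte(s))
  byte[2]=0x32 cont=0 payload=0x32=50: acc |= 50<<0 -> acc=50 shift=7 [end]
Varint 2: bytes[2:3] = 32 -> value 50 (1 byte(s))
  byte[3]=0xAB cont=1 payload=0x2B=43: acc |= 43<<0 -> acc=43 shift=7
  byte[4]=0xE2 cont=1 payload=0x62=98: acc |= 98<<7 -> acc=12587 shift=14
  byte[5]=0xDA cont=1 payload=0x5A=90: acc |= 90<<14 -> acc=1487147 shift=21
  byte[6]=0x0B cont=0 payload=0x0B=11: acc |= 11<<21 -> acc=24555819 shift=28 [end]
Varint 3: bytes[3:7] = AB E2 DA 0B -> value 24555819 (4 byte(s))
  byte[7]=0x04 cont=0 payload=0x04=4: acc |= 4<<0 -> acc=4 shift=7 [end]
Varint 4: bytes[7:8] = 04 -> value 4 (1 byte(s))
  byte[8]=0xFA cont=1 payload=0x7A=122: acc |= 122<<0 -> acc=122 shift=7
  byte[9]=0x4B cont=0 payload=0x4B=75: acc |= 75<<7 -> acc=9722 shift=14 [end]
Varint 5: bytes[8:10] = FA 4B -> value 9722 (2 byte(s))

Answer: 5687 50 24555819 4 9722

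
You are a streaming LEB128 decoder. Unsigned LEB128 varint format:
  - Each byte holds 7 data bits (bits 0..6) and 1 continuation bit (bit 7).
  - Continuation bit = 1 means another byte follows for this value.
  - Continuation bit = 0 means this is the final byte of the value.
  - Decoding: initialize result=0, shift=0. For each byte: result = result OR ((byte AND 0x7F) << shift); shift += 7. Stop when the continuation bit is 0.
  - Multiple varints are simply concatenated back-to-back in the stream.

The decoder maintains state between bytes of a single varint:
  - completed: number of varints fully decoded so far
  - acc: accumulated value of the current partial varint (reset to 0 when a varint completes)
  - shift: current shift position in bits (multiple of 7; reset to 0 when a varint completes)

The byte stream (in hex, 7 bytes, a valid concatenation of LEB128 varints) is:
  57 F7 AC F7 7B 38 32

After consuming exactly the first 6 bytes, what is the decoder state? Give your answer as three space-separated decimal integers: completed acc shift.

Answer: 3 0 0

Derivation:
byte[0]=0x57 cont=0 payload=0x57: varint #1 complete (value=87); reset -> completed=1 acc=0 shift=0
byte[1]=0xF7 cont=1 payload=0x77: acc |= 119<<0 -> completed=1 acc=119 shift=7
byte[2]=0xAC cont=1 payload=0x2C: acc |= 44<<7 -> completed=1 acc=5751 shift=14
byte[3]=0xF7 cont=1 payload=0x77: acc |= 119<<14 -> completed=1 acc=1955447 shift=21
byte[4]=0x7B cont=0 payload=0x7B: varint #2 complete (value=259905143); reset -> completed=2 acc=0 shift=0
byte[5]=0x38 cont=0 payload=0x38: varint #3 complete (value=56); reset -> completed=3 acc=0 shift=0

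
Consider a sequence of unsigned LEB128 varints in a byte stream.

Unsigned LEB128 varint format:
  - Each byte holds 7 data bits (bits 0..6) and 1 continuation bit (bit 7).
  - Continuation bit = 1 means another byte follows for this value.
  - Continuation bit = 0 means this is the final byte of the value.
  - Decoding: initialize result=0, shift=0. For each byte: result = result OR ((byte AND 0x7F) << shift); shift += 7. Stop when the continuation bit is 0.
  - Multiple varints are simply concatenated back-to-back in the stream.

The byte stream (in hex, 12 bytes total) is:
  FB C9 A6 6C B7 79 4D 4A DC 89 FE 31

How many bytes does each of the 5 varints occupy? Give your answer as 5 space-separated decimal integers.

  byte[0]=0xFB cont=1 payload=0x7B=123: acc |= 123<<0 -> acc=123 shift=7
  byte[1]=0xC9 cont=1 payload=0x49=73: acc |= 73<<7 -> acc=9467 shift=14
  byte[2]=0xA6 cont=1 payload=0x26=38: acc |= 38<<14 -> acc=632059 shift=21
  byte[3]=0x6C cont=0 payload=0x6C=108: acc |= 108<<21 -> acc=227124475 shift=28 [end]
Varint 1: bytes[0:4] = FB C9 A6 6C -> value 227124475 (4 byte(s))
  byte[4]=0xB7 cont=1 payload=0x37=55: acc |= 55<<0 -> acc=55 shift=7
  byte[5]=0x79 cont=0 payload=0x79=121: acc |= 121<<7 -> acc=15543 shift=14 [end]
Varint 2: bytes[4:6] = B7 79 -> value 15543 (2 byte(s))
  byte[6]=0x4D cont=0 payload=0x4D=77: acc |= 77<<0 -> acc=77 shift=7 [end]
Varint 3: bytes[6:7] = 4D -> value 77 (1 byte(s))
  byte[7]=0x4A cont=0 payload=0x4A=74: acc |= 74<<0 -> acc=74 shift=7 [end]
Varint 4: bytes[7:8] = 4A -> value 74 (1 byte(s))
  byte[8]=0xDC cont=1 payload=0x5C=92: acc |= 92<<0 -> acc=92 shift=7
  byte[9]=0x89 cont=1 payload=0x09=9: acc |= 9<<7 -> acc=1244 shift=14
  byte[10]=0xFE cont=1 payload=0x7E=126: acc |= 126<<14 -> acc=2065628 shift=21
  byte[11]=0x31 cont=0 payload=0x31=49: acc |= 49<<21 -> acc=104826076 shift=28 [end]
Varint 5: bytes[8:12] = DC 89 FE 31 -> value 104826076 (4 byte(s))

Answer: 4 2 1 1 4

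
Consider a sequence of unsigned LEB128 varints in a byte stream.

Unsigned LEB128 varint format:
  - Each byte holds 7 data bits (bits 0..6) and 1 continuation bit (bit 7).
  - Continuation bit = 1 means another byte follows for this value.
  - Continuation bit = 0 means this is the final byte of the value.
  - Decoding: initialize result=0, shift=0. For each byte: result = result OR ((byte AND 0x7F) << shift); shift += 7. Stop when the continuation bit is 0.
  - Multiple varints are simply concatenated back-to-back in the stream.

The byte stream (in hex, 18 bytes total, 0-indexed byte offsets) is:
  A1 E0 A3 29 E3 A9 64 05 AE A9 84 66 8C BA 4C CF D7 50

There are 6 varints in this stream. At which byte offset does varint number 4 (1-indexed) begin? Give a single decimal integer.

Answer: 8

Derivation:
  byte[0]=0xA1 cont=1 payload=0x21=33: acc |= 33<<0 -> acc=33 shift=7
  byte[1]=0xE0 cont=1 payload=0x60=96: acc |= 96<<7 -> acc=12321 shift=14
  byte[2]=0xA3 cont=1 payload=0x23=35: acc |= 35<<14 -> acc=585761 shift=21
  byte[3]=0x29 cont=0 payload=0x29=41: acc |= 41<<21 -> acc=86568993 shift=28 [end]
Varint 1: bytes[0:4] = A1 E0 A3 29 -> value 86568993 (4 byte(s))
  byte[4]=0xE3 cont=1 payload=0x63=99: acc |= 99<<0 -> acc=99 shift=7
  byte[5]=0xA9 cont=1 payload=0x29=41: acc |= 41<<7 -> acc=5347 shift=14
  byte[6]=0x64 cont=0 payload=0x64=100: acc |= 100<<14 -> acc=1643747 shift=21 [end]
Varint 2: bytes[4:7] = E3 A9 64 -> value 1643747 (3 byte(s))
  byte[7]=0x05 cont=0 payload=0x05=5: acc |= 5<<0 -> acc=5 shift=7 [end]
Varint 3: bytes[7:8] = 05 -> value 5 (1 byte(s))
  byte[8]=0xAE cont=1 payload=0x2E=46: acc |= 46<<0 -> acc=46 shift=7
  byte[9]=0xA9 cont=1 payload=0x29=41: acc |= 41<<7 -> acc=5294 shift=14
  byte[10]=0x84 cont=1 payload=0x04=4: acc |= 4<<14 -> acc=70830 shift=21
  byte[11]=0x66 cont=0 payload=0x66=102: acc |= 102<<21 -> acc=213980334 shift=28 [end]
Varint 4: bytes[8:12] = AE A9 84 66 -> value 213980334 (4 byte(s))
  byte[12]=0x8C cont=1 payload=0x0C=12: acc |= 12<<0 -> acc=12 shift=7
  byte[13]=0xBA cont=1 payload=0x3A=58: acc |= 58<<7 -> acc=7436 shift=14
  byte[14]=0x4C cont=0 payload=0x4C=76: acc |= 76<<14 -> acc=1252620 shift=21 [end]
Varint 5: bytes[12:15] = 8C BA 4C -> value 1252620 (3 byte(s))
  byte[15]=0xCF cont=1 payload=0x4F=79: acc |= 79<<0 -> acc=79 shift=7
  byte[16]=0xD7 cont=1 payload=0x57=87: acc |= 87<<7 -> acc=11215 shift=14
  byte[17]=0x50 cont=0 payload=0x50=80: acc |= 80<<14 -> acc=1321935 shift=21 [end]
Varint 6: bytes[15:18] = CF D7 50 -> value 1321935 (3 byte(s))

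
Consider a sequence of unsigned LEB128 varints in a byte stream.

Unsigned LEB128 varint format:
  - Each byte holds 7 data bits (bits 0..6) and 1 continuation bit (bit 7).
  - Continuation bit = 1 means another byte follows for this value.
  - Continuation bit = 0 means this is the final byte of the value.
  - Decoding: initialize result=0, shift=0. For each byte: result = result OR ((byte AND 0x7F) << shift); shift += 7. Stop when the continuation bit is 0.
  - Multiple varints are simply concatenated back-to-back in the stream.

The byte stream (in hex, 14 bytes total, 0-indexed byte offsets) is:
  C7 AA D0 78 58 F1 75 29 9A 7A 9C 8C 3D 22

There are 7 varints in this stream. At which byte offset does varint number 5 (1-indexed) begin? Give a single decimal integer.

Answer: 8

Derivation:
  byte[0]=0xC7 cont=1 payload=0x47=71: acc |= 71<<0 -> acc=71 shift=7
  byte[1]=0xAA cont=1 payload=0x2A=42: acc |= 42<<7 -> acc=5447 shift=14
  byte[2]=0xD0 cont=1 payload=0x50=80: acc |= 80<<14 -> acc=1316167 shift=21
  byte[3]=0x78 cont=0 payload=0x78=120: acc |= 120<<21 -> acc=252974407 shift=28 [end]
Varint 1: bytes[0:4] = C7 AA D0 78 -> value 252974407 (4 byte(s))
  byte[4]=0x58 cont=0 payload=0x58=88: acc |= 88<<0 -> acc=88 shift=7 [end]
Varint 2: bytes[4:5] = 58 -> value 88 (1 byte(s))
  byte[5]=0xF1 cont=1 payload=0x71=113: acc |= 113<<0 -> acc=113 shift=7
  byte[6]=0x75 cont=0 payload=0x75=117: acc |= 117<<7 -> acc=15089 shift=14 [end]
Varint 3: bytes[5:7] = F1 75 -> value 15089 (2 byte(s))
  byte[7]=0x29 cont=0 payload=0x29=41: acc |= 41<<0 -> acc=41 shift=7 [end]
Varint 4: bytes[7:8] = 29 -> value 41 (1 byte(s))
  byte[8]=0x9A cont=1 payload=0x1A=26: acc |= 26<<0 -> acc=26 shift=7
  byte[9]=0x7A cont=0 payload=0x7A=122: acc |= 122<<7 -> acc=15642 shift=14 [end]
Varint 5: bytes[8:10] = 9A 7A -> value 15642 (2 byte(s))
  byte[10]=0x9C cont=1 payload=0x1C=28: acc |= 28<<0 -> acc=28 shift=7
  byte[11]=0x8C cont=1 payload=0x0C=12: acc |= 12<<7 -> acc=1564 shift=14
  byte[12]=0x3D cont=0 payload=0x3D=61: acc |= 61<<14 -> acc=1000988 shift=21 [end]
Varint 6: bytes[10:13] = 9C 8C 3D -> value 1000988 (3 byte(s))
  byte[13]=0x22 cont=0 payload=0x22=34: acc |= 34<<0 -> acc=34 shift=7 [end]
Varint 7: bytes[13:14] = 22 -> value 34 (1 byte(s))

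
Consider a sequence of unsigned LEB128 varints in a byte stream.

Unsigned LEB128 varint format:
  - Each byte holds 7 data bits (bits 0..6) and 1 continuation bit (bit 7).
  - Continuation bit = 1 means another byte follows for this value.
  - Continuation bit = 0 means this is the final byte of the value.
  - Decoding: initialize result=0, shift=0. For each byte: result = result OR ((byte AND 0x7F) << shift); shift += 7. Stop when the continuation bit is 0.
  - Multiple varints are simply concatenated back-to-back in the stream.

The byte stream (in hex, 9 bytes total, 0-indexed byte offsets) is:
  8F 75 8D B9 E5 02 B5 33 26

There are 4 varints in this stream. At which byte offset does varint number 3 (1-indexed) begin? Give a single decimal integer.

Answer: 6

Derivation:
  byte[0]=0x8F cont=1 payload=0x0F=15: acc |= 15<<0 -> acc=15 shift=7
  byte[1]=0x75 cont=0 payload=0x75=117: acc |= 117<<7 -> acc=14991 shift=14 [end]
Varint 1: bytes[0:2] = 8F 75 -> value 14991 (2 byte(s))
  byte[2]=0x8D cont=1 payload=0x0D=13: acc |= 13<<0 -> acc=13 shift=7
  byte[3]=0xB9 cont=1 payload=0x39=57: acc |= 57<<7 -> acc=7309 shift=14
  byte[4]=0xE5 cont=1 payload=0x65=101: acc |= 101<<14 -> acc=1662093 shift=21
  byte[5]=0x02 cont=0 payload=0x02=2: acc |= 2<<21 -> acc=5856397 shift=28 [end]
Varint 2: bytes[2:6] = 8D B9 E5 02 -> value 5856397 (4 byte(s))
  byte[6]=0xB5 cont=1 payload=0x35=53: acc |= 53<<0 -> acc=53 shift=7
  byte[7]=0x33 cont=0 payload=0x33=51: acc |= 51<<7 -> acc=6581 shift=14 [end]
Varint 3: bytes[6:8] = B5 33 -> value 6581 (2 byte(s))
  byte[8]=0x26 cont=0 payload=0x26=38: acc |= 38<<0 -> acc=38 shift=7 [end]
Varint 4: bytes[8:9] = 26 -> value 38 (1 byte(s))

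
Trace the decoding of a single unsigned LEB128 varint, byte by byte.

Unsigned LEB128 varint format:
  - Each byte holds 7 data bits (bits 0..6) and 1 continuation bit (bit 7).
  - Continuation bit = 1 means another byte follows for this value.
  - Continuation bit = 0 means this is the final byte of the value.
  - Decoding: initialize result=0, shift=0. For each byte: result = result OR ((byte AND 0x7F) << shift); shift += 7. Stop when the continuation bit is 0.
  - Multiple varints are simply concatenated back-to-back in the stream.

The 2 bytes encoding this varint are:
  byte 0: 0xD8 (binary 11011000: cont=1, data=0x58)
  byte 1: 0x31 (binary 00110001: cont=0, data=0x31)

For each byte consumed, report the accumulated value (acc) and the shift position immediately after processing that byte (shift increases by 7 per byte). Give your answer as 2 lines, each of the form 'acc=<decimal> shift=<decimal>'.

byte 0=0xD8: payload=0x58=88, contrib = 88<<0 = 88; acc -> 88, shift -> 7
byte 1=0x31: payload=0x31=49, contrib = 49<<7 = 6272; acc -> 6360, shift -> 14

Answer: acc=88 shift=7
acc=6360 shift=14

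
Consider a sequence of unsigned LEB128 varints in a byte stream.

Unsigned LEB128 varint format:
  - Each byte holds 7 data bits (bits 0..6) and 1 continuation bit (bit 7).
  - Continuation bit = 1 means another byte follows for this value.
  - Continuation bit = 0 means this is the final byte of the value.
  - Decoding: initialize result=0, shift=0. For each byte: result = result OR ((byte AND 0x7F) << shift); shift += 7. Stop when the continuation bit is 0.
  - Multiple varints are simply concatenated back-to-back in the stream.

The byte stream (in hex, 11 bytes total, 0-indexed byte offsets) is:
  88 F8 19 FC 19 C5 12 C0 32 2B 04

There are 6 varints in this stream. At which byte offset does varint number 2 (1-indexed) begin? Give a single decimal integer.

Answer: 3

Derivation:
  byte[0]=0x88 cont=1 payload=0x08=8: acc |= 8<<0 -> acc=8 shift=7
  byte[1]=0xF8 cont=1 payload=0x78=120: acc |= 120<<7 -> acc=15368 shift=14
  byte[2]=0x19 cont=0 payload=0x19=25: acc |= 25<<14 -> acc=424968 shift=21 [end]
Varint 1: bytes[0:3] = 88 F8 19 -> value 424968 (3 byte(s))
  byte[3]=0xFC cont=1 payload=0x7C=124: acc |= 124<<0 -> acc=124 shift=7
  byte[4]=0x19 cont=0 payload=0x19=25: acc |= 25<<7 -> acc=3324 shift=14 [end]
Varint 2: bytes[3:5] = FC 19 -> value 3324 (2 byte(s))
  byte[5]=0xC5 cont=1 payload=0x45=69: acc |= 69<<0 -> acc=69 shift=7
  byte[6]=0x12 cont=0 payload=0x12=18: acc |= 18<<7 -> acc=2373 shift=14 [end]
Varint 3: bytes[5:7] = C5 12 -> value 2373 (2 byte(s))
  byte[7]=0xC0 cont=1 payload=0x40=64: acc |= 64<<0 -> acc=64 shift=7
  byte[8]=0x32 cont=0 payload=0x32=50: acc |= 50<<7 -> acc=6464 shift=14 [end]
Varint 4: bytes[7:9] = C0 32 -> value 6464 (2 byte(s))
  byte[9]=0x2B cont=0 payload=0x2B=43: acc |= 43<<0 -> acc=43 shift=7 [end]
Varint 5: bytes[9:10] = 2B -> value 43 (1 byte(s))
  byte[10]=0x04 cont=0 payload=0x04=4: acc |= 4<<0 -> acc=4 shift=7 [end]
Varint 6: bytes[10:11] = 04 -> value 4 (1 byte(s))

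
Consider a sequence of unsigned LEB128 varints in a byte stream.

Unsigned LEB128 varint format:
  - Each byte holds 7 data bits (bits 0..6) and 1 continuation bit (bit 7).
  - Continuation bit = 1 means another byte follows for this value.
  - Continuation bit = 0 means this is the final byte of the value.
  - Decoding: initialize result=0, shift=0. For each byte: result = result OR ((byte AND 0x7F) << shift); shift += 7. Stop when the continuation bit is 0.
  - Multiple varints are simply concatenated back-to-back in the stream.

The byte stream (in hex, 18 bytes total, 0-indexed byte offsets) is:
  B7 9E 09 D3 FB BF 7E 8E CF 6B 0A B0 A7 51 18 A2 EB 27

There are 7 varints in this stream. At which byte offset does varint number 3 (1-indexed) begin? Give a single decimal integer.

  byte[0]=0xB7 cont=1 payload=0x37=55: acc |= 55<<0 -> acc=55 shift=7
  byte[1]=0x9E cont=1 payload=0x1E=30: acc |= 30<<7 -> acc=3895 shift=14
  byte[2]=0x09 cont=0 payload=0x09=9: acc |= 9<<14 -> acc=151351 shift=21 [end]
Varint 1: bytes[0:3] = B7 9E 09 -> value 151351 (3 byte(s))
  byte[3]=0xD3 cont=1 payload=0x53=83: acc |= 83<<0 -> acc=83 shift=7
  byte[4]=0xFB cont=1 payload=0x7B=123: acc |= 123<<7 -> acc=15827 shift=14
  byte[5]=0xBF cont=1 payload=0x3F=63: acc |= 63<<14 -> acc=1048019 shift=21
  byte[6]=0x7E cont=0 payload=0x7E=126: acc |= 126<<21 -> acc=265289171 shift=28 [end]
Varint 2: bytes[3:7] = D3 FB BF 7E -> value 265289171 (4 byte(s))
  byte[7]=0x8E cont=1 payload=0x0E=14: acc |= 14<<0 -> acc=14 shift=7
  byte[8]=0xCF cont=1 payload=0x4F=79: acc |= 79<<7 -> acc=10126 shift=14
  byte[9]=0x6B cont=0 payload=0x6B=107: acc |= 107<<14 -> acc=1763214 shift=21 [end]
Varint 3: bytes[7:10] = 8E CF 6B -> value 1763214 (3 byte(s))
  byte[10]=0x0A cont=0 payload=0x0A=10: acc |= 10<<0 -> acc=10 shift=7 [end]
Varint 4: bytes[10:11] = 0A -> value 10 (1 byte(s))
  byte[11]=0xB0 cont=1 payload=0x30=48: acc |= 48<<0 -> acc=48 shift=7
  byte[12]=0xA7 cont=1 payload=0x27=39: acc |= 39<<7 -> acc=5040 shift=14
  byte[13]=0x51 cont=0 payload=0x51=81: acc |= 81<<14 -> acc=1332144 shift=21 [end]
Varint 5: bytes[11:14] = B0 A7 51 -> value 1332144 (3 byte(s))
  byte[14]=0x18 cont=0 payload=0x18=24: acc |= 24<<0 -> acc=24 shift=7 [end]
Varint 6: bytes[14:15] = 18 -> value 24 (1 byte(s))
  byte[15]=0xA2 cont=1 payload=0x22=34: acc |= 34<<0 -> acc=34 shift=7
  byte[16]=0xEB cont=1 payload=0x6B=107: acc |= 107<<7 -> acc=13730 shift=14
  byte[17]=0x27 cont=0 payload=0x27=39: acc |= 39<<14 -> acc=652706 shift=21 [end]
Varint 7: bytes[15:18] = A2 EB 27 -> value 652706 (3 byte(s))

Answer: 7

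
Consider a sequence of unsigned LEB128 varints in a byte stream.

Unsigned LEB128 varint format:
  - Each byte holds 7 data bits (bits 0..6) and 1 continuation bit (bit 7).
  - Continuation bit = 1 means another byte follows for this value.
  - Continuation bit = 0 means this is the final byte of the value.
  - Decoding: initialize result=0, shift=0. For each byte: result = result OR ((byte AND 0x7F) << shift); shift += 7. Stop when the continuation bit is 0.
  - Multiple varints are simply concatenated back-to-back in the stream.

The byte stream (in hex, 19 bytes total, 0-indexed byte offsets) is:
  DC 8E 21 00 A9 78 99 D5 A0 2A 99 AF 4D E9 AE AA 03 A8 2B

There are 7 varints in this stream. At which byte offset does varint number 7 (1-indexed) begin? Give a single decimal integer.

  byte[0]=0xDC cont=1 payload=0x5C=92: acc |= 92<<0 -> acc=92 shift=7
  byte[1]=0x8E cont=1 payload=0x0E=14: acc |= 14<<7 -> acc=1884 shift=14
  byte[2]=0x21 cont=0 payload=0x21=33: acc |= 33<<14 -> acc=542556 shift=21 [end]
Varint 1: bytes[0:3] = DC 8E 21 -> value 542556 (3 byte(s))
  byte[3]=0x00 cont=0 payload=0x00=0: acc |= 0<<0 -> acc=0 shift=7 [end]
Varint 2: bytes[3:4] = 00 -> value 0 (1 byte(s))
  byte[4]=0xA9 cont=1 payload=0x29=41: acc |= 41<<0 -> acc=41 shift=7
  byte[5]=0x78 cont=0 payload=0x78=120: acc |= 120<<7 -> acc=15401 shift=14 [end]
Varint 3: bytes[4:6] = A9 78 -> value 15401 (2 byte(s))
  byte[6]=0x99 cont=1 payload=0x19=25: acc |= 25<<0 -> acc=25 shift=7
  byte[7]=0xD5 cont=1 payload=0x55=85: acc |= 85<<7 -> acc=10905 shift=14
  byte[8]=0xA0 cont=1 payload=0x20=32: acc |= 32<<14 -> acc=535193 shift=21
  byte[9]=0x2A cont=0 payload=0x2A=42: acc |= 42<<21 -> acc=88615577 shift=28 [end]
Varint 4: bytes[6:10] = 99 D5 A0 2A -> value 88615577 (4 byte(s))
  byte[10]=0x99 cont=1 payload=0x19=25: acc |= 25<<0 -> acc=25 shift=7
  byte[11]=0xAF cont=1 payload=0x2F=47: acc |= 47<<7 -> acc=6041 shift=14
  byte[12]=0x4D cont=0 payload=0x4D=77: acc |= 77<<14 -> acc=1267609 shift=21 [end]
Varint 5: bytes[10:13] = 99 AF 4D -> value 1267609 (3 byte(s))
  byte[13]=0xE9 cont=1 payload=0x69=105: acc |= 105<<0 -> acc=105 shift=7
  byte[14]=0xAE cont=1 payload=0x2E=46: acc |= 46<<7 -> acc=5993 shift=14
  byte[15]=0xAA cont=1 payload=0x2A=42: acc |= 42<<14 -> acc=694121 shift=21
  byte[16]=0x03 cont=0 payload=0x03=3: acc |= 3<<21 -> acc=6985577 shift=28 [end]
Varint 6: bytes[13:17] = E9 AE AA 03 -> value 6985577 (4 byte(s))
  byte[17]=0xA8 cont=1 payload=0x28=40: acc |= 40<<0 -> acc=40 shift=7
  byte[18]=0x2B cont=0 payload=0x2B=43: acc |= 43<<7 -> acc=5544 shift=14 [end]
Varint 7: bytes[17:19] = A8 2B -> value 5544 (2 byte(s))

Answer: 17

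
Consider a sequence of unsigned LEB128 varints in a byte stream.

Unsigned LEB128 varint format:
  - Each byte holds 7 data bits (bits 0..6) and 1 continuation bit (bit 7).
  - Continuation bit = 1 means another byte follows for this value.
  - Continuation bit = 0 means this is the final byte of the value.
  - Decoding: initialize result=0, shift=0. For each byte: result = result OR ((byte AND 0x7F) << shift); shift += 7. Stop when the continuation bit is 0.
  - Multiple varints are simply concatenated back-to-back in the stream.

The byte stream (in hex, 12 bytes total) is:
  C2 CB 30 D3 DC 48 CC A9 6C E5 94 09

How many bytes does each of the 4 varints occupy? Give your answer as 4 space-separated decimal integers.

  byte[0]=0xC2 cont=1 payload=0x42=66: acc |= 66<<0 -> acc=66 shift=7
  byte[1]=0xCB cont=1 payload=0x4B=75: acc |= 75<<7 -> acc=9666 shift=14
  byte[2]=0x30 cont=0 payload=0x30=48: acc |= 48<<14 -> acc=796098 shift=21 [end]
Varint 1: bytes[0:3] = C2 CB 30 -> value 796098 (3 byte(s))
  byte[3]=0xD3 cont=1 payload=0x53=83: acc |= 83<<0 -> acc=83 shift=7
  byte[4]=0xDC cont=1 payload=0x5C=92: acc |= 92<<7 -> acc=11859 shift=14
  byte[5]=0x48 cont=0 payload=0x48=72: acc |= 72<<14 -> acc=1191507 shift=21 [end]
Varint 2: bytes[3:6] = D3 DC 48 -> value 1191507 (3 byte(s))
  byte[6]=0xCC cont=1 payload=0x4C=76: acc |= 76<<0 -> acc=76 shift=7
  byte[7]=0xA9 cont=1 payload=0x29=41: acc |= 41<<7 -> acc=5324 shift=14
  byte[8]=0x6C cont=0 payload=0x6C=108: acc |= 108<<14 -> acc=1774796 shift=21 [end]
Varint 3: bytes[6:9] = CC A9 6C -> value 1774796 (3 byte(s))
  byte[9]=0xE5 cont=1 payload=0x65=101: acc |= 101<<0 -> acc=101 shift=7
  byte[10]=0x94 cont=1 payload=0x14=20: acc |= 20<<7 -> acc=2661 shift=14
  byte[11]=0x09 cont=0 payload=0x09=9: acc |= 9<<14 -> acc=150117 shift=21 [end]
Varint 4: bytes[9:12] = E5 94 09 -> value 150117 (3 byte(s))

Answer: 3 3 3 3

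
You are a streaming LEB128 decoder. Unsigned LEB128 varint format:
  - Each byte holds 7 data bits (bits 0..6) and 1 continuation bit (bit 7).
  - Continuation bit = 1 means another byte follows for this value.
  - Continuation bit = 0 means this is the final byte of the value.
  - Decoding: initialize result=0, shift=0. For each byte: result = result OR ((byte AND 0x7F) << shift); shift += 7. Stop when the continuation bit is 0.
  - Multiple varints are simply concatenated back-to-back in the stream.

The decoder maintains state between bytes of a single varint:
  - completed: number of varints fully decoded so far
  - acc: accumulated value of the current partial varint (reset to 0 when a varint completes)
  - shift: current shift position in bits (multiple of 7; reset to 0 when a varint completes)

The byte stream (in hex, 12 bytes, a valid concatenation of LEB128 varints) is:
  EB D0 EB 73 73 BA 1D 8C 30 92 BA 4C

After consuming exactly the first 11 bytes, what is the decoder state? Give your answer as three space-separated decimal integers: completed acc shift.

Answer: 4 7442 14

Derivation:
byte[0]=0xEB cont=1 payload=0x6B: acc |= 107<<0 -> completed=0 acc=107 shift=7
byte[1]=0xD0 cont=1 payload=0x50: acc |= 80<<7 -> completed=0 acc=10347 shift=14
byte[2]=0xEB cont=1 payload=0x6B: acc |= 107<<14 -> completed=0 acc=1763435 shift=21
byte[3]=0x73 cont=0 payload=0x73: varint #1 complete (value=242935915); reset -> completed=1 acc=0 shift=0
byte[4]=0x73 cont=0 payload=0x73: varint #2 complete (value=115); reset -> completed=2 acc=0 shift=0
byte[5]=0xBA cont=1 payload=0x3A: acc |= 58<<0 -> completed=2 acc=58 shift=7
byte[6]=0x1D cont=0 payload=0x1D: varint #3 complete (value=3770); reset -> completed=3 acc=0 shift=0
byte[7]=0x8C cont=1 payload=0x0C: acc |= 12<<0 -> completed=3 acc=12 shift=7
byte[8]=0x30 cont=0 payload=0x30: varint #4 complete (value=6156); reset -> completed=4 acc=0 shift=0
byte[9]=0x92 cont=1 payload=0x12: acc |= 18<<0 -> completed=4 acc=18 shift=7
byte[10]=0xBA cont=1 payload=0x3A: acc |= 58<<7 -> completed=4 acc=7442 shift=14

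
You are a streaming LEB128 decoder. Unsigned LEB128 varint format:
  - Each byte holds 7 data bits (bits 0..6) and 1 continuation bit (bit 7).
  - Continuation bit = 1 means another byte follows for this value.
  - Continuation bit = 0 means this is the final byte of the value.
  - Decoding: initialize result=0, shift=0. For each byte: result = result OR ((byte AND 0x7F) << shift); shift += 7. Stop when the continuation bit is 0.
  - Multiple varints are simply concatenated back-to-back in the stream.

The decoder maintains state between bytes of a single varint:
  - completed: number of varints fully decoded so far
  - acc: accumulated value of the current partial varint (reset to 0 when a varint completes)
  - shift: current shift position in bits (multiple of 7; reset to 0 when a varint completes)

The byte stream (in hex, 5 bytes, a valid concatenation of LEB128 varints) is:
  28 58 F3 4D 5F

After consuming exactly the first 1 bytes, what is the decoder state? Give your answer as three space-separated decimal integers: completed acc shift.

byte[0]=0x28 cont=0 payload=0x28: varint #1 complete (value=40); reset -> completed=1 acc=0 shift=0

Answer: 1 0 0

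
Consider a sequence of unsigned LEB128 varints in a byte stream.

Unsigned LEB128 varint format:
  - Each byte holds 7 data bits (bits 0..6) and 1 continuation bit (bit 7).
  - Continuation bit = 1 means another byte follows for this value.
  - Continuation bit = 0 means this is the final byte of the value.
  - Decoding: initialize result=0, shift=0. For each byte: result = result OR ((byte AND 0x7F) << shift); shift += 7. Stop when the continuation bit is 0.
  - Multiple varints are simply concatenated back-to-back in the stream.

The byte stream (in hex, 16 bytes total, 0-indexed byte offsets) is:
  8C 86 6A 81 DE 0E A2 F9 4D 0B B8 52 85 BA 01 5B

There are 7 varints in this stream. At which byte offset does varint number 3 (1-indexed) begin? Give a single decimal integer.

Answer: 6

Derivation:
  byte[0]=0x8C cont=1 payload=0x0C=12: acc |= 12<<0 -> acc=12 shift=7
  byte[1]=0x86 cont=1 payload=0x06=6: acc |= 6<<7 -> acc=780 shift=14
  byte[2]=0x6A cont=0 payload=0x6A=106: acc |= 106<<14 -> acc=1737484 shift=21 [end]
Varint 1: bytes[0:3] = 8C 86 6A -> value 1737484 (3 byte(s))
  byte[3]=0x81 cont=1 payload=0x01=1: acc |= 1<<0 -> acc=1 shift=7
  byte[4]=0xDE cont=1 payload=0x5E=94: acc |= 94<<7 -> acc=12033 shift=14
  byte[5]=0x0E cont=0 payload=0x0E=14: acc |= 14<<14 -> acc=241409 shift=21 [end]
Varint 2: bytes[3:6] = 81 DE 0E -> value 241409 (3 byte(s))
  byte[6]=0xA2 cont=1 payload=0x22=34: acc |= 34<<0 -> acc=34 shift=7
  byte[7]=0xF9 cont=1 payload=0x79=121: acc |= 121<<7 -> acc=15522 shift=14
  byte[8]=0x4D cont=0 payload=0x4D=77: acc |= 77<<14 -> acc=1277090 shift=21 [end]
Varint 3: bytes[6:9] = A2 F9 4D -> value 1277090 (3 byte(s))
  byte[9]=0x0B cont=0 payload=0x0B=11: acc |= 11<<0 -> acc=11 shift=7 [end]
Varint 4: bytes[9:10] = 0B -> value 11 (1 byte(s))
  byte[10]=0xB8 cont=1 payload=0x38=56: acc |= 56<<0 -> acc=56 shift=7
  byte[11]=0x52 cont=0 payload=0x52=82: acc |= 82<<7 -> acc=10552 shift=14 [end]
Varint 5: bytes[10:12] = B8 52 -> value 10552 (2 byte(s))
  byte[12]=0x85 cont=1 payload=0x05=5: acc |= 5<<0 -> acc=5 shift=7
  byte[13]=0xBA cont=1 payload=0x3A=58: acc |= 58<<7 -> acc=7429 shift=14
  byte[14]=0x01 cont=0 payload=0x01=1: acc |= 1<<14 -> acc=23813 shift=21 [end]
Varint 6: bytes[12:15] = 85 BA 01 -> value 23813 (3 byte(s))
  byte[15]=0x5B cont=0 payload=0x5B=91: acc |= 91<<0 -> acc=91 shift=7 [end]
Varint 7: bytes[15:16] = 5B -> value 91 (1 byte(s))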